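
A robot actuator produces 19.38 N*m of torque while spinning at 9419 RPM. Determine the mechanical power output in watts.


omega = 9419 * 2*pi/60 = 986.355373 rad/s
P = tau * omega = 19.38 * 986.355373 = 19115.5671

19115.5671 W


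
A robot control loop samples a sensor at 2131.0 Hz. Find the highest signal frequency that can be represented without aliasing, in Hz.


f_max = f_s/2 = 2131.0/2 = 1065.5000

1065.5000 Hz


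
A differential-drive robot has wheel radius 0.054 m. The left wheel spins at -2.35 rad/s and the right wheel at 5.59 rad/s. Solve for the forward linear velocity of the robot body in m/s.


v = r*(wR + wL)/2 = 0.054*(5.59 + -2.35)/2 = 0.0875

0.0875 m/s


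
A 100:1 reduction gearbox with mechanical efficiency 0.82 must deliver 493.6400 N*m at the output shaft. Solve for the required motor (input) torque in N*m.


tau_in = tau_out / (N * eta) = 493.6400 / (100 * 0.82) = 6.0200

6.0200 N*m


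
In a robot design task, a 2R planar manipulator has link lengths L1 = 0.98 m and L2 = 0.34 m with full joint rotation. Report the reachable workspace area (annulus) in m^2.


r_max = L1 + L2 = 1.3200, r_min = |L1 - L2| = 0.6400
A = pi*(r_max^2 - r_min^2) = pi*(1.7424 - 0.4096) = 4.1871

4.1871 m^2


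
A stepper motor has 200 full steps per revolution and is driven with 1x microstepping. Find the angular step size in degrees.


step = 360/(200*1) = 360/200 = 1.8000

1.8000 degrees


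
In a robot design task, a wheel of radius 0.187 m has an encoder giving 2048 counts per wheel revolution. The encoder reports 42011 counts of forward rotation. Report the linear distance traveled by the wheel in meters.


revs = 42011/2048 = 20.513184
d = revs * 2*pi*r = 20.513184 * 2*pi*0.187 = 24.1021

24.1021 m


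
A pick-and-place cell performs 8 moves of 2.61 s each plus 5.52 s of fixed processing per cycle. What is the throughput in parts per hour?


T_cycle = 8*2.61 + 5.52 = 26.4000 s
rate = 3600/T = 136.3636

136.3636 parts/hour


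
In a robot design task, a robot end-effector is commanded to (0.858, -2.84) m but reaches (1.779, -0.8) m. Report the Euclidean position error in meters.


dx = 1.779 - (0.858) = 0.9210, dy = -0.8 - (-2.84) = 2.0400
err = sqrt(0.848241 + 4.161600) = 2.2383

2.2383 m


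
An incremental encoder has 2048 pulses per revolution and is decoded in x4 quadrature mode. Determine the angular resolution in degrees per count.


resolution = 360 / (PPR * 4) = 360 / 8192 = 0.0439

0.0439 degrees


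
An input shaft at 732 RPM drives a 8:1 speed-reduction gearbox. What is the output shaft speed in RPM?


omega_out = omega_in / N = 732 / 8 = 91.5000

91.5000 RPM


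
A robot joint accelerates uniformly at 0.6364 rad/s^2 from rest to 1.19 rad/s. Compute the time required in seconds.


t = delta_omega / alpha = 1.19 / 0.6364 = 1.8699

1.8699 s


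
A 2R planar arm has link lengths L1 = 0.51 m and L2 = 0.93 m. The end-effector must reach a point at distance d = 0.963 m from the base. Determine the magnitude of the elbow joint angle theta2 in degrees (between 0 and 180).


cos(th2) = (d^2 - L1^2 - L2^2)/(2*L1*L2) = (0.963^2 - 0.51^2 - 0.93^2)/(2*0.51*0.93) = -0.20833966
th2 = acos(-0.20833966) = 102.0251 deg

102.0251 degrees


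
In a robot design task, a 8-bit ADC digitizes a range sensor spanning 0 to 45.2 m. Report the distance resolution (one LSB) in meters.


res = range / 2^n = 45.2/2^8 = 45.2/256 = 0.1766

0.1766 m


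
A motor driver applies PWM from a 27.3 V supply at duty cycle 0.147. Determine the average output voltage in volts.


V_avg = V_supply * D = 27.3*0.147 = 4.0131

4.0131 V


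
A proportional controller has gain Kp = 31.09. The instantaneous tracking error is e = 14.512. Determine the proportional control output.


u_P = Kp * e = 31.09 * 14.512 = 451.1781

451.1781


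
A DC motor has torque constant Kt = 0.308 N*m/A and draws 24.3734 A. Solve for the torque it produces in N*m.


tau = Kt * I = 0.308*24.3734 = 7.5070

7.5070 N*m


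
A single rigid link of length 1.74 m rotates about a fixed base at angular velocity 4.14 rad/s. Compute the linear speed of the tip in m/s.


v = L*omega = 1.74 * 4.14 = 7.2036

7.2036 m/s


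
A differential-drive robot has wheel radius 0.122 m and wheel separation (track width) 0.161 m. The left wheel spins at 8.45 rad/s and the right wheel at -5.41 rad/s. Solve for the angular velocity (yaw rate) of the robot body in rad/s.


omega = r*(wR - wL)/L = 0.122*(-5.41 - (8.45))/0.161 = -10.5026

-10.5026 rad/s


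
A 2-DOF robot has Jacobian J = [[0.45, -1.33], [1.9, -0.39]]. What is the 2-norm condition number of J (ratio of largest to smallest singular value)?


JJ^T eigenvalues: trace(JJ^T) = 5.7335, det(JJ^T) = det(J)^2 = 5.52955225
s_max^2 = (5.7335 + sqrt(10.75481325))/2 = 4.50647660
s_min^2 = (5.7335 - sqrt(10.75481325))/2 = 1.22702340
kappa = s_max/s_min = sqrt(4.50647660/1.22702340) = 1.9164

1.9164


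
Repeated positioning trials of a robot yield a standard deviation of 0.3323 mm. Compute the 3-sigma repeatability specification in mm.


repeatability = 3*sigma = 3*0.3323 = 0.9969

0.9969 mm


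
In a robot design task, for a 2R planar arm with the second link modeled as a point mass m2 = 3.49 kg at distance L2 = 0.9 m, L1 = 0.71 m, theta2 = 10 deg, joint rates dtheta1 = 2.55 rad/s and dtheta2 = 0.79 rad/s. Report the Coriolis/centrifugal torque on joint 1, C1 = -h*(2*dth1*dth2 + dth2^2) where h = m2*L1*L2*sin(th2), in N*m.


h = m2*L1*L2*sin(th2) = 3.49*0.71*0.9*sin(10 deg) = 0.387255
C1 = -h*(2*2.55*0.79 + 0.79^2) = -0.387255*4.6531 = -1.8019

-1.8019 N*m


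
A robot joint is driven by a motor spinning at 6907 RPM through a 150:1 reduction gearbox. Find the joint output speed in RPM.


omega_joint = omega_motor / N = 6907 / 150 = 46.0467

46.0467 RPM


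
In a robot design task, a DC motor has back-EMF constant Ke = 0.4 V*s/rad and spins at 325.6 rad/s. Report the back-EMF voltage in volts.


V_emf = Ke * omega = 0.4*325.6 = 130.2400

130.2400 V


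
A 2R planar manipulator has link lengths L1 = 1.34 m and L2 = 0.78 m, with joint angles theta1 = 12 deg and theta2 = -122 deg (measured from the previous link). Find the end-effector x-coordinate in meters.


x = L1*cos(th1) + L2*cos(th1+th2) = 1.34*cos(12 deg) + 0.78*cos(-110 deg) = 1.0439

1.0439 m


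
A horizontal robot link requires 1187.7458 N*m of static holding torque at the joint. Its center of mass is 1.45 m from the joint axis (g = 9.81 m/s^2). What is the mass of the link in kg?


m = tau / (g*L) = 1187.7458 / (9.81 * 1.45) = 83.5000

83.5000 kg


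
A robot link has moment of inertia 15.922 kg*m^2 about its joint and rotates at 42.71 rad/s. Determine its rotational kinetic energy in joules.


KE = (1/2)*I*omega^2 = 0.5*15.922*42.71^2 = 14522.0112

14522.0112 J


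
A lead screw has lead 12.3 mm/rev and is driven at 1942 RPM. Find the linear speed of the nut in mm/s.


v = lead * (RPM/60) = 12.3*1942/60 = 398.1100

398.1100 mm/s


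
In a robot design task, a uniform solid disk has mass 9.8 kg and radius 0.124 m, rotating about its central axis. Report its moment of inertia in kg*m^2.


I = (1/2)*m*R^2 = 0.5*9.8*0.124^2 = 0.0753

0.0753 kg*m^2


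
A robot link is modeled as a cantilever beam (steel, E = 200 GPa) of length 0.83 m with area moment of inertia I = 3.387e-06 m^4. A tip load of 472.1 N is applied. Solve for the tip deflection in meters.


delta = F*L^3/(3*E*I) = 472.1*0.83^3/(3*2.000e+11*3.387e-06)
      = 269.9406427/2032200 = 1.3283e-04

1.3283e-04 m


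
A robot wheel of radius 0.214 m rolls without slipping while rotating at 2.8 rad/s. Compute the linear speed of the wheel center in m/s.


v = omega * r = 2.8 * 0.214 = 0.5992

0.5992 m/s


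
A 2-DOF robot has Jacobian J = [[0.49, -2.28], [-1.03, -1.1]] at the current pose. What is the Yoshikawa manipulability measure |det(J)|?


det(J) = 0.49*-1.1 - (-2.28)*(-1.03) = -2.8874
|det(J)| = 2.8874

2.8874


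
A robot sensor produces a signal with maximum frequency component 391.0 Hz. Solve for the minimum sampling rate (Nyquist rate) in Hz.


f_s,min = 2*f_max = 2*391.0 = 782.0000

782.0000 Hz


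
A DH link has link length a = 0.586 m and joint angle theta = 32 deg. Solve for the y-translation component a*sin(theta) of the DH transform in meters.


a*sin(theta) = 0.586*sin(32 deg) = 0.3105

0.3105 m


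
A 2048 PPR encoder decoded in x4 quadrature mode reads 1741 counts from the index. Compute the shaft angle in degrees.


angle = counts * 360 / (PPR*4) = 1741 * 360 / 8192 = 76.5088

76.5088 degrees


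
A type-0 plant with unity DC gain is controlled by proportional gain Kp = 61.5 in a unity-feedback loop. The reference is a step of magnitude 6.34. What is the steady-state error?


e_ss = R/(1 + Kp) = 6.34/(1 + 61.5) = 6.34/62.5000 = 0.1014

0.1014


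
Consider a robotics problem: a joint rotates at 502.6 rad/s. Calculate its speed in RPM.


RPM = 502.6 * 60/(2*pi) = 4799.4765

4799.4765 RPM


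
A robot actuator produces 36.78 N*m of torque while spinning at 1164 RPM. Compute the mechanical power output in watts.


omega = 1164 * 2*pi/60 = 121.893795 rad/s
P = tau * omega = 36.78 * 121.893795 = 4483.2538

4483.2538 W


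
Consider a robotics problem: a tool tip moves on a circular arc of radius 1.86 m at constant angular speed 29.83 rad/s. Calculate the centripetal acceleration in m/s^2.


a_c = omega^2 * r = 29.83^2 * 1.86 = 1655.0818

1655.0818 m/s^2


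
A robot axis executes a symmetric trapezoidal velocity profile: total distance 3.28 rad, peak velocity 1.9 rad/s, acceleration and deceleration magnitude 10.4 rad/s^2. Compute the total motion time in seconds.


t_acc = v/a = 1.9/10.4 = 0.182692 s
d_acc = v^2/(2a) = 0.173558 rad (each ramp)
d_cruise = 3.28 - 2*0.173558 = 2.932884 rad
t_cruise = 2.932884/1.9 = 1.543623 s
t_total = 2*0.182692 + 1.543623 = 1.9090

1.9090 s


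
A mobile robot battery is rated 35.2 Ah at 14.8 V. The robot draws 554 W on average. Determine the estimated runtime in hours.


E = 35.2*14.8 = 520.9600 Wh
t = E/P = 520.9600/554 = 0.9404

0.9404 hours


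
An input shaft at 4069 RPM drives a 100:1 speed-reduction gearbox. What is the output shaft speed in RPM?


omega_out = omega_in / N = 4069 / 100 = 40.6900

40.6900 RPM


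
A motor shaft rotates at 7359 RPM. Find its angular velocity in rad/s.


omega = 7359 * 2*pi/60 = 770.6327

770.6327 rad/s


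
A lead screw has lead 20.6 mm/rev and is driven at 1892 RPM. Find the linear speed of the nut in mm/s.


v = lead * (RPM/60) = 20.6*1892/60 = 649.5867

649.5867 mm/s


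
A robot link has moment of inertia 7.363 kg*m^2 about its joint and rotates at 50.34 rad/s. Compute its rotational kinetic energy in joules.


KE = (1/2)*I*omega^2 = 0.5*7.363*50.34^2 = 9329.3466

9329.3466 J


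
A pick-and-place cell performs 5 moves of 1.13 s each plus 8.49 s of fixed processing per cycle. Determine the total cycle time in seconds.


T = 5*1.13 + 8.49 = 14.1400

14.1400 s


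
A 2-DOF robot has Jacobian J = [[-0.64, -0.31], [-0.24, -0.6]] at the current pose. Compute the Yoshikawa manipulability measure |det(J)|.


det(J) = -0.64*-0.6 - (-0.31)*(-0.24) = 0.3096
|det(J)| = 0.3096

0.3096


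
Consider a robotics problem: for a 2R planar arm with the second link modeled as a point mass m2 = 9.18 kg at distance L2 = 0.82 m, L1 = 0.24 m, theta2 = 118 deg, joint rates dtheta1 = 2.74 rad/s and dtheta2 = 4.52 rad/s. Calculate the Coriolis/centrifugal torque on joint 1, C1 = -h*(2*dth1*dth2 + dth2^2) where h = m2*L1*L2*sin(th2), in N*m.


h = m2*L1*L2*sin(th2) = 9.18*0.24*0.82*sin(118 deg) = 1.595154
C1 = -h*(2*2.74*4.52 + 4.52^2) = -1.595154*45.2000 = -72.1010

-72.1010 N*m


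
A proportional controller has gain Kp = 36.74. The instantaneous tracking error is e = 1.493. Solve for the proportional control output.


u_P = Kp * e = 36.74 * 1.493 = 54.8528

54.8528


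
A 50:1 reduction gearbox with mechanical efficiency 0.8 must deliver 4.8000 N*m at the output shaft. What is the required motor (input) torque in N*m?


tau_in = tau_out / (N * eta) = 4.8000 / (50 * 0.8) = 0.1200

0.1200 N*m


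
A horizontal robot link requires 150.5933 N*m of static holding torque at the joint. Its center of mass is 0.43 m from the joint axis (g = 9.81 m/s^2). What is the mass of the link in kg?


m = tau / (g*L) = 150.5933 / (9.81 * 0.43) = 35.7000

35.7000 kg


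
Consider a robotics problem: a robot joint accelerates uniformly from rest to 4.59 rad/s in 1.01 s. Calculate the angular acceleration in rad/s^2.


alpha = delta_omega / t = 4.59 / 1.01 = 4.5446

4.5446 rad/s^2


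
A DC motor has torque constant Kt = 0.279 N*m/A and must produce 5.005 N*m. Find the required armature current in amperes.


I = tau / Kt = 5.005/0.279 = 17.9391

17.9391 A


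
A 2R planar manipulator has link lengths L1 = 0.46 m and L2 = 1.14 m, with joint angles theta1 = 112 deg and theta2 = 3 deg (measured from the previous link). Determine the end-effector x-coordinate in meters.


x = L1*cos(th1) + L2*cos(th1+th2) = 0.46*cos(112 deg) + 1.14*cos(115 deg) = -0.6541

-0.6541 m


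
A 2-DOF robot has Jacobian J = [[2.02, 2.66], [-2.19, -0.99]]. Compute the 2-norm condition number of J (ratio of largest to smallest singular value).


JJ^T eigenvalues: trace(JJ^T) = 16.9322, det(JJ^T) = det(J)^2 = 14.63521536
s_max^2 = (16.9322 + sqrt(228.15853540))/2 = 16.01855879
s_min^2 = (16.9322 - sqrt(228.15853540))/2 = 0.91364121
kappa = s_max/s_min = sqrt(16.01855879/0.91364121) = 4.1872

4.1872


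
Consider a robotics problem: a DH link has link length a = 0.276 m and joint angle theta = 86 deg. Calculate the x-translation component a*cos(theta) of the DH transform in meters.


a*cos(theta) = 0.276*cos(86 deg) = 0.0193

0.0193 m


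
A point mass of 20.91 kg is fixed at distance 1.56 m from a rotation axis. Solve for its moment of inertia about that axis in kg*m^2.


I = m*r^2 = 20.91*1.56^2 = 50.8866

50.8866 kg*m^2


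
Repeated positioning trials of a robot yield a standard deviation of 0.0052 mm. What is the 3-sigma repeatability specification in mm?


repeatability = 3*sigma = 3*0.0052 = 0.0156

0.0156 mm


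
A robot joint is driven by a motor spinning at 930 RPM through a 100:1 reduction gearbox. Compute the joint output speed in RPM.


omega_joint = omega_motor / N = 930 / 100 = 9.3000

9.3000 RPM


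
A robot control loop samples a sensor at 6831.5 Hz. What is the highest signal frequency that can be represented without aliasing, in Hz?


f_max = f_s/2 = 6831.5/2 = 3415.7500

3415.7500 Hz


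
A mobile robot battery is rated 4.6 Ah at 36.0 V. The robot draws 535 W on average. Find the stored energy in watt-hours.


E = capacity * V = 4.6*36.0 = 165.6000

165.6000 Wh


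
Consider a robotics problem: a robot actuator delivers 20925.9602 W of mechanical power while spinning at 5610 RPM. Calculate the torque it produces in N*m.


omega = 5610 * 2*pi/60 = 587.477826 rad/s
tau = P / omega = 20925.9602 / 587.477826 = 35.6200

35.6200 N*m


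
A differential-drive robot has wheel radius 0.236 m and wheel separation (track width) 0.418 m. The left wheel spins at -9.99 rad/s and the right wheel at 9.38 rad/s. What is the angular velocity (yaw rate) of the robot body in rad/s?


omega = r*(wR - wL)/L = 0.236*(9.38 - (-9.99))/0.418 = 10.9362

10.9362 rad/s


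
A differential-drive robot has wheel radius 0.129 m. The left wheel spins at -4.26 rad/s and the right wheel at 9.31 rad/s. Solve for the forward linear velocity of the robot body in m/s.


v = r*(wR + wL)/2 = 0.129*(9.31 + -4.26)/2 = 0.3257

0.3257 m/s


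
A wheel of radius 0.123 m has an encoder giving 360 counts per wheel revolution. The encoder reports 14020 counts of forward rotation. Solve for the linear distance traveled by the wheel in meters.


revs = 14020/360 = 38.944444
d = revs * 2*pi*r = 38.944444 * 2*pi*0.123 = 30.0975

30.0975 m


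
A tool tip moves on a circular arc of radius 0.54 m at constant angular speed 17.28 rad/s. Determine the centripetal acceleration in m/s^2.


a_c = omega^2 * r = 17.28^2 * 0.54 = 161.2431

161.2431 m/s^2


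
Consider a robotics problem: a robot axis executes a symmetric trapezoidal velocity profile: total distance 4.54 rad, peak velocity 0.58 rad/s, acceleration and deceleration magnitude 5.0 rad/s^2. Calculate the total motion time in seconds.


t_acc = v/a = 0.58/5.0 = 0.116000 s
d_acc = v^2/(2a) = 0.033640 rad (each ramp)
d_cruise = 4.54 - 2*0.033640 = 4.472720 rad
t_cruise = 4.472720/0.58 = 7.711586 s
t_total = 2*0.116000 + 7.711586 = 7.9436

7.9436 s


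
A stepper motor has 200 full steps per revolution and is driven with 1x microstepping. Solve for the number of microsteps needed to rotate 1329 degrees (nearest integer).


step_size = 360/(200*1) = 360/200 = 1.800000 deg
n = 1329/(360/200) = 1329*200/360 = 738.3333 -> 738

738 steps


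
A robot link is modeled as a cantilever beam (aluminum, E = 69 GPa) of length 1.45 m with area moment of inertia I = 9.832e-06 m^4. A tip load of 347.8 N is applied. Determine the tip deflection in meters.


delta = F*L^3/(3*E*I) = 347.8*1.45^3/(3*6.900e+10*9.832e-06)
      = 1060.311775/2035224 = 5.2098e-04

5.2098e-04 m


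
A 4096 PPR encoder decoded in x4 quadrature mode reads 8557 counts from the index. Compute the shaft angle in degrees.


angle = counts * 360 / (PPR*4) = 8557 * 360 / 16384 = 188.0200

188.0200 degrees


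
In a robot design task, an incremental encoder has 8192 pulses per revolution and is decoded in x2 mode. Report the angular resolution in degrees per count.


resolution = 360 / (PPR * 2) = 360 / 16384 = 0.0220

0.0220 degrees


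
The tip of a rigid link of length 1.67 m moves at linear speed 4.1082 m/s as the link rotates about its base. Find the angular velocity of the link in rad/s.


omega = v / L = 4.1082 / 1.67 = 2.4600

2.4600 rad/s


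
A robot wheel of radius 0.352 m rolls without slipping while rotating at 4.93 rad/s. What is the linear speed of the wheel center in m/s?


v = omega * r = 4.93 * 0.352 = 1.7354

1.7354 m/s


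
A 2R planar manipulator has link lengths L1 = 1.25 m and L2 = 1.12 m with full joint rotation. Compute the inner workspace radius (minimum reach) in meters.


r_min = |L1 - L2| = |1.25 - 1.12| = 0.1300

0.1300 m


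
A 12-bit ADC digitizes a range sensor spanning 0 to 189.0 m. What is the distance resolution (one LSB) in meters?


res = range / 2^n = 189.0/2^12 = 189.0/4096 = 0.0461

0.0461 m


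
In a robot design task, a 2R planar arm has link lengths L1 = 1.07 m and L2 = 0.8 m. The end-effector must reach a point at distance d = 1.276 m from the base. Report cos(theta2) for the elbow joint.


cos(th2) = (d^2 - L1^2 - L2^2)/(2*L1*L2) = (1.276^2 - 1.07^2 - 0.8^2)/(2*1.07*0.8) = -0.0915

-0.0915


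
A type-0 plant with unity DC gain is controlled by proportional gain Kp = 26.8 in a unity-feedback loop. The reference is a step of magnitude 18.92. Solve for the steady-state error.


e_ss = R/(1 + Kp) = 18.92/(1 + 26.8) = 18.92/27.8000 = 0.6806

0.6806


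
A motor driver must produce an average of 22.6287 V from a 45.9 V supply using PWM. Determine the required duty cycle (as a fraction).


D = V_avg/V_supply = 22.6287/45.9 = 0.4930

0.4930


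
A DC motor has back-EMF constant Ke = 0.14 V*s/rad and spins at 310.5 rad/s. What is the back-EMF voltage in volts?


V_emf = Ke * omega = 0.14*310.5 = 43.4700

43.4700 V


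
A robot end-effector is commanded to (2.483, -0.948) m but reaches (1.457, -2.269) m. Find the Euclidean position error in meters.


dx = 1.457 - (2.483) = -1.0260, dy = -2.269 - (-0.948) = -1.3210
err = sqrt(1.052676 + 1.745041) = 1.6726

1.6726 m


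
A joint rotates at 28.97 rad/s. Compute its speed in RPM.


RPM = 28.97 * 60/(2*pi) = 276.6431

276.6431 RPM


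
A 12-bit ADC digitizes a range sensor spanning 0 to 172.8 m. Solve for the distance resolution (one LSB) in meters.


res = range / 2^n = 172.8/2^12 = 172.8/4096 = 0.0422

0.0422 m


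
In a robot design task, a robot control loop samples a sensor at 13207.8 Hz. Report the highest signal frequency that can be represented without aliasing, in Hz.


f_max = f_s/2 = 13207.8/2 = 6603.9000

6603.9000 Hz


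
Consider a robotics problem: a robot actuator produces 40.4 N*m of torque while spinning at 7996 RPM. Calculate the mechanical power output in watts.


omega = 7996 * 2*pi/60 = 837.339162 rad/s
P = tau * omega = 40.4 * 837.339162 = 33828.5021

33828.5021 W


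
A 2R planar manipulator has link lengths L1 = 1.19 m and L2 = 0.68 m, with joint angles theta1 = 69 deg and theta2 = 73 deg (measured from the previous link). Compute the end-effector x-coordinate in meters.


x = L1*cos(th1) + L2*cos(th1+th2) = 1.19*cos(69 deg) + 0.68*cos(142 deg) = -0.1094

-0.1094 m


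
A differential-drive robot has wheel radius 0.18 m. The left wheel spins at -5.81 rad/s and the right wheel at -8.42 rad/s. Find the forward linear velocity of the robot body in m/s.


v = r*(wR + wL)/2 = 0.18*(-8.42 + -5.81)/2 = -1.2807

-1.2807 m/s


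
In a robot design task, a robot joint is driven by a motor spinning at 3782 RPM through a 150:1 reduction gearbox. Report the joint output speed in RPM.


omega_joint = omega_motor / N = 3782 / 150 = 25.2133

25.2133 RPM


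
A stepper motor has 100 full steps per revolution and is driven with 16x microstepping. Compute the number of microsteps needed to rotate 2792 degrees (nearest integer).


step_size = 360/(100*16) = 360/1600 = 0.225000 deg
n = 2792/(360/1600) = 2792*1600/360 = 12408.8889 -> 12409

12409 steps


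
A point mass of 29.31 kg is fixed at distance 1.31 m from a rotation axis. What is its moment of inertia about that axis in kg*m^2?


I = m*r^2 = 29.31*1.31^2 = 50.2989

50.2989 kg*m^2


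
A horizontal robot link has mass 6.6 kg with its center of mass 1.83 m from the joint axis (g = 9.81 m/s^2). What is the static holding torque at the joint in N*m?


tau = m*g*L = 6.6 * 9.81 * 1.83 = 118.4852

118.4852 N*m


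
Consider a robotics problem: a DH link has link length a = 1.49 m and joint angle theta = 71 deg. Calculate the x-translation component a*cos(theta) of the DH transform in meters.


a*cos(theta) = 1.49*cos(71 deg) = 0.4851

0.4851 m


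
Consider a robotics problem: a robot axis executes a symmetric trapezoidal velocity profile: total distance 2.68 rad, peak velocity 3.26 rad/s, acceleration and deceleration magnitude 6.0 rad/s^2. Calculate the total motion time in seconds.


t_acc = v/a = 3.26/6.0 = 0.543333 s
d_acc = v^2/(2a) = 0.885633 rad (each ramp)
d_cruise = 2.68 - 2*0.885633 = 0.908734 rad
t_cruise = 0.908734/3.26 = 0.278753 s
t_total = 2*0.543333 + 0.278753 = 1.3654

1.3654 s


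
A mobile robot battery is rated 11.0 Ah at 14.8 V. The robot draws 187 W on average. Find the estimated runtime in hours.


E = 11.0*14.8 = 162.8000 Wh
t = E/P = 162.8000/187 = 0.8706

0.8706 hours


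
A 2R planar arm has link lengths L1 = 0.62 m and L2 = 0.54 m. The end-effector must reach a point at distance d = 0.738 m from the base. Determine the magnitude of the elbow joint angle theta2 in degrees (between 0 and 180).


cos(th2) = (d^2 - L1^2 - L2^2)/(2*L1*L2) = (0.738^2 - 0.62^2 - 0.54^2)/(2*0.62*0.54) = -0.19617085
th2 = acos(-0.19617085) = 101.3131 deg

101.3131 degrees


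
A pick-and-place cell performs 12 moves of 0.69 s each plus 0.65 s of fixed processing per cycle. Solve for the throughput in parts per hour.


T_cycle = 12*0.69 + 0.65 = 8.9300 s
rate = 3600/T = 403.1355

403.1355 parts/hour


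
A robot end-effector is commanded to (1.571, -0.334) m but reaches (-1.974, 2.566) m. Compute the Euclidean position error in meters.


dx = -1.974 - (1.571) = -3.5450, dy = 2.566 - (-0.334) = 2.9000
err = sqrt(12.567025 + 8.410000) = 4.5801

4.5801 m


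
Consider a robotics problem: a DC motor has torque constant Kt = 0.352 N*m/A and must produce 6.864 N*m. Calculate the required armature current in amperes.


I = tau / Kt = 6.864/0.352 = 19.5000

19.5000 A


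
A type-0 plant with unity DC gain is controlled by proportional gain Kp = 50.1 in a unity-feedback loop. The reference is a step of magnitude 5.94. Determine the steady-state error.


e_ss = R/(1 + Kp) = 5.94/(1 + 50.1) = 5.94/51.1000 = 0.1162

0.1162


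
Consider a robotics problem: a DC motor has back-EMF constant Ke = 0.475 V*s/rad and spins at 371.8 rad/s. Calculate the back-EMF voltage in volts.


V_emf = Ke * omega = 0.475*371.8 = 176.6050

176.6050 V


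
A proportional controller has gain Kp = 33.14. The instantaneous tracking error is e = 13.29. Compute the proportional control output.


u_P = Kp * e = 33.14 * 13.29 = 440.4306

440.4306


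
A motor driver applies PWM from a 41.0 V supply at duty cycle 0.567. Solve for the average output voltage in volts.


V_avg = V_supply * D = 41.0*0.567 = 23.2470

23.2470 V


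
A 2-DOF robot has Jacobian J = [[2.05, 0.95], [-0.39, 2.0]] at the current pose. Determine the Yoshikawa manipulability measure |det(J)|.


det(J) = 2.05*2.0 - (0.95)*(-0.39) = 4.4705
|det(J)| = 4.4705

4.4705


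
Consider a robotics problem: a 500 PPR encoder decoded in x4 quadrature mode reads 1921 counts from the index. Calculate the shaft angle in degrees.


angle = counts * 360 / (PPR*4) = 1921 * 360 / 2000 = 345.7800

345.7800 degrees


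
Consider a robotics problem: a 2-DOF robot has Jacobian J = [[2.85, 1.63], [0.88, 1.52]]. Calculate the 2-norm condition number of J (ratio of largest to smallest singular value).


JJ^T eigenvalues: trace(JJ^T) = 13.8642, det(JJ^T) = det(J)^2 = 8.39608576
s_max^2 = (13.8642 + sqrt(158.63169860))/2 = 13.22955382
s_min^2 = (13.8642 - sqrt(158.63169860))/2 = 0.63464618
kappa = s_max/s_min = sqrt(13.22955382/0.63464618) = 4.5657

4.5657


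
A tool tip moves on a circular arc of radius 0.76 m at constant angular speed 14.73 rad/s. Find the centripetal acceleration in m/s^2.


a_c = omega^2 * r = 14.73^2 * 0.76 = 164.8994

164.8994 m/s^2


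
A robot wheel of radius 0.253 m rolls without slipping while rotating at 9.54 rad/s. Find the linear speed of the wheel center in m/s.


v = omega * r = 9.54 * 0.253 = 2.4136

2.4136 m/s


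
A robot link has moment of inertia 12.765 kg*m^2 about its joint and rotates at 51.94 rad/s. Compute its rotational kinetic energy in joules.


KE = (1/2)*I*omega^2 = 0.5*12.765*51.94^2 = 17218.4762

17218.4762 J


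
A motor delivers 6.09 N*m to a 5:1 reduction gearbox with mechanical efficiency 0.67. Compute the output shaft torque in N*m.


tau_out = tau_in * N * eta = 6.09 * 5 * 0.67 = 20.4015

20.4015 N*m


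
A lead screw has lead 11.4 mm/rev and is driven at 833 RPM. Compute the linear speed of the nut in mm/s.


v = lead * (RPM/60) = 11.4*833/60 = 158.2700

158.2700 mm/s


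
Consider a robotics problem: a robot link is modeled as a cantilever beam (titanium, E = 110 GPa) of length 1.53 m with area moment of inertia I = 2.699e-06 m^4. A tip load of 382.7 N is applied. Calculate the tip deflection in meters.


delta = F*L^3/(3*E*I) = 382.7*1.53^3/(3*1.100e+11*2.699e-06)
      = 1370.6695179/890670 = 0.0015

0.0015 m


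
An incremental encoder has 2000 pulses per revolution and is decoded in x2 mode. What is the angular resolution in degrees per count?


resolution = 360 / (PPR * 2) = 360 / 4000 = 0.0900

0.0900 degrees


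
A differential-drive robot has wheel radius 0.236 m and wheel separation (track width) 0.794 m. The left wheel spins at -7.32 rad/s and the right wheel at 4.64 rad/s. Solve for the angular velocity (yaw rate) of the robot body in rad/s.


omega = r*(wR - wL)/L = 0.236*(4.64 - (-7.32))/0.794 = 3.5549

3.5549 rad/s


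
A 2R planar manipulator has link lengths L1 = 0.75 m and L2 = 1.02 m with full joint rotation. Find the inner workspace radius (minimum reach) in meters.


r_min = |L1 - L2| = |0.75 - 1.02| = 0.2700

0.2700 m


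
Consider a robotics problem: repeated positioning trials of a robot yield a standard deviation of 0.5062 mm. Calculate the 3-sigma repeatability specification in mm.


repeatability = 3*sigma = 3*0.5062 = 1.5186

1.5186 mm


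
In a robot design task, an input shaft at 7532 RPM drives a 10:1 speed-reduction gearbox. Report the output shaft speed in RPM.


omega_out = omega_in / N = 7532 / 10 = 753.2000

753.2000 RPM


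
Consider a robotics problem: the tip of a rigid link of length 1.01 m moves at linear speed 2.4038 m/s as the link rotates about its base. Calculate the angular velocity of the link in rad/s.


omega = v / L = 2.4038 / 1.01 = 2.3800

2.3800 rad/s


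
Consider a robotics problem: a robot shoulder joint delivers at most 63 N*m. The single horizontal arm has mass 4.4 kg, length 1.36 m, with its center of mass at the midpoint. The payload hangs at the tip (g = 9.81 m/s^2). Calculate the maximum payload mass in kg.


tau_arm = m_arm*g*(L/2) = 4.4*9.81*1.36/2 = 29.3515 N*m
tau_payload = tau_max - tau_arm = 63 - 29.3515 = 33.6485
m_payload = tau_payload / (g*L) = 33.6485 / (9.81*1.36) = 2.5221

2.5221 kg


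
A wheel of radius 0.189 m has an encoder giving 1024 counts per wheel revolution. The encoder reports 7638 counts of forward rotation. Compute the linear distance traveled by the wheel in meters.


revs = 7638/1024 = 7.458984
d = revs * 2*pi*r = 7.458984 * 2*pi*0.189 = 8.8577

8.8577 m


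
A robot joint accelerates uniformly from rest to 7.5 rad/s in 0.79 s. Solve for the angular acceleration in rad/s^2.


alpha = delta_omega / t = 7.5 / 0.79 = 9.4937

9.4937 rad/s^2


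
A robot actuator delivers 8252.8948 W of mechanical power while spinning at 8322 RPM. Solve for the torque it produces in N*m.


omega = 8322 * 2*pi/60 = 871.477802 rad/s
tau = P / omega = 8252.8948 / 871.477802 = 9.4700

9.4700 N*m


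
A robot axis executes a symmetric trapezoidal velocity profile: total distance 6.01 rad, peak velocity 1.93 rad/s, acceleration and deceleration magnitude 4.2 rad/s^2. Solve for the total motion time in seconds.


t_acc = v/a = 1.93/4.2 = 0.459524 s
d_acc = v^2/(2a) = 0.443440 rad (each ramp)
d_cruise = 6.01 - 2*0.443440 = 5.123120 rad
t_cruise = 5.123120/1.93 = 2.654466 s
t_total = 2*0.459524 + 2.654466 = 3.5735

3.5735 s


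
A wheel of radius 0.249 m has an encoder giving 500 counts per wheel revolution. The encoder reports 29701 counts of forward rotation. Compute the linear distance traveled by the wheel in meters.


revs = 29701/500 = 59.402000
d = revs * 2*pi*r = 59.402000 * 2*pi*0.249 = 92.9352

92.9352 m


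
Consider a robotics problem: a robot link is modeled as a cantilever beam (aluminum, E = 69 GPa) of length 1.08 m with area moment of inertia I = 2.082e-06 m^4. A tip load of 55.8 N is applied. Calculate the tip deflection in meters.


delta = F*L^3/(3*E*I) = 55.8*1.08^3/(3*6.900e+10*2.082e-06)
      = 70.2919296/430974 = 1.6310e-04

1.6310e-04 m


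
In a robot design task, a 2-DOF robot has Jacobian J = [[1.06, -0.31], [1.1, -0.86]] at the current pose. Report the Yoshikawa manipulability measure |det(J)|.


det(J) = 1.06*-0.86 - (-0.31)*(1.1) = -0.5706
|det(J)| = 0.5706

0.5706


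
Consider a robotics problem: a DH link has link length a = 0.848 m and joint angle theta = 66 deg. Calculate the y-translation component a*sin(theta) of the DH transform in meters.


a*sin(theta) = 0.848*sin(66 deg) = 0.7747

0.7747 m


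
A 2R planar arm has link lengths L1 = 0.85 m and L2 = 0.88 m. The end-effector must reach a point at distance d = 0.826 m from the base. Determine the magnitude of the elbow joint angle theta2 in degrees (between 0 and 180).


cos(th2) = (d^2 - L1^2 - L2^2)/(2*L1*L2) = (0.826^2 - 0.85^2 - 0.88^2)/(2*0.85*0.88) = -0.54453476
th2 = acos(-0.54453476) = 122.9929 deg

122.9929 degrees


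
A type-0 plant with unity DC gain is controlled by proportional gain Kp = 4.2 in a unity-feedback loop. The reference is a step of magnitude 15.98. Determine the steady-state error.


e_ss = R/(1 + Kp) = 15.98/(1 + 4.2) = 15.98/5.2000 = 3.0731

3.0731


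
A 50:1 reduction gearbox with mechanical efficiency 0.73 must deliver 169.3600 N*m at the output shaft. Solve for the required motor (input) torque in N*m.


tau_in = tau_out / (N * eta) = 169.3600 / (50 * 0.73) = 4.6400

4.6400 N*m


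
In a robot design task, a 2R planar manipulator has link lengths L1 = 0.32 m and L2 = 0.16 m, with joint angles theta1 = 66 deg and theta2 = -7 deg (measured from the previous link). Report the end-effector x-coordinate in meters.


x = L1*cos(th1) + L2*cos(th1+th2) = 0.32*cos(66 deg) + 0.16*cos(59 deg) = 0.2126

0.2126 m


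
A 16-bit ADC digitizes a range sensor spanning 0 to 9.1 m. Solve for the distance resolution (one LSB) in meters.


res = range / 2^n = 9.1/2^16 = 9.1/65536 = 1.3885e-04

1.3885e-04 m


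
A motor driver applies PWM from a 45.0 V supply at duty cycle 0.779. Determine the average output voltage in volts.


V_avg = V_supply * D = 45.0*0.779 = 35.0550

35.0550 V


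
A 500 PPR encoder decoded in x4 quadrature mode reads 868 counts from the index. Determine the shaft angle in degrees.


angle = counts * 360 / (PPR*4) = 868 * 360 / 2000 = 156.2400

156.2400 degrees


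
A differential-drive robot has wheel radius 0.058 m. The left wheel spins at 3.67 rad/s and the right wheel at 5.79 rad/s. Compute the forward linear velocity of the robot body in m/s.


v = r*(wR + wL)/2 = 0.058*(5.79 + 3.67)/2 = 0.2743

0.2743 m/s


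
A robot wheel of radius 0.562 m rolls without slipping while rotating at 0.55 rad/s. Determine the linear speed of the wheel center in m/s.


v = omega * r = 0.55 * 0.562 = 0.3091

0.3091 m/s


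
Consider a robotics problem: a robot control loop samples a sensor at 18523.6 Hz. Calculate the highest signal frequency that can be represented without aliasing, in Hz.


f_max = f_s/2 = 18523.6/2 = 9261.8000

9261.8000 Hz


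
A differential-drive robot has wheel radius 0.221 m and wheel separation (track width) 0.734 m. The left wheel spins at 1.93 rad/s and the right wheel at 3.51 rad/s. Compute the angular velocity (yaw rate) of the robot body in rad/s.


omega = r*(wR - wL)/L = 0.221*(3.51 - (1.93))/0.734 = 0.4757

0.4757 rad/s


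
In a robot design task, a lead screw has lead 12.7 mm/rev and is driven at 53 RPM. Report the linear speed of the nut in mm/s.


v = lead * (RPM/60) = 12.7*53/60 = 11.2183

11.2183 mm/s


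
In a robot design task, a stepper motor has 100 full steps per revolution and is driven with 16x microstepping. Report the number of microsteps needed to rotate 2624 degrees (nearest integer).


step_size = 360/(100*16) = 360/1600 = 0.225000 deg
n = 2624/(360/1600) = 2624*1600/360 = 11662.2222 -> 11662

11662 steps


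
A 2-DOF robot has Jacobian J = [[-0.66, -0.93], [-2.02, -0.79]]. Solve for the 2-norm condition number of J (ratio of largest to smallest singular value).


JJ^T eigenvalues: trace(JJ^T) = 6.0050, det(JJ^T) = det(J)^2 = 1.84199184
s_max^2 = (6.0050 + sqrt(28.69205764))/2 = 5.68074838
s_min^2 = (6.0050 - sqrt(28.69205764))/2 = 0.32425162
kappa = s_max/s_min = sqrt(5.68074838/0.32425162) = 4.1856

4.1856


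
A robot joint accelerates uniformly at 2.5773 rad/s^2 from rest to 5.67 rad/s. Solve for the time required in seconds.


t = delta_omega / alpha = 5.67 / 2.5773 = 2.2000

2.2000 s


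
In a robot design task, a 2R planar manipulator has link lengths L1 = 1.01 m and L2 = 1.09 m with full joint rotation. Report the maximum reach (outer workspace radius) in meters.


r_max = L1 + L2 = 1.01 + 1.09 = 2.1000

2.1000 m


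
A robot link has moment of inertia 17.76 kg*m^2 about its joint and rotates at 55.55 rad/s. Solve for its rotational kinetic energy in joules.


KE = (1/2)*I*omega^2 = 0.5*17.76*55.55^2 = 27401.9262

27401.9262 J


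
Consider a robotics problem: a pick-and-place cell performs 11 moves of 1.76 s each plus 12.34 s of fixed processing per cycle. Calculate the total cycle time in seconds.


T = 11*1.76 + 12.34 = 31.7000

31.7000 s


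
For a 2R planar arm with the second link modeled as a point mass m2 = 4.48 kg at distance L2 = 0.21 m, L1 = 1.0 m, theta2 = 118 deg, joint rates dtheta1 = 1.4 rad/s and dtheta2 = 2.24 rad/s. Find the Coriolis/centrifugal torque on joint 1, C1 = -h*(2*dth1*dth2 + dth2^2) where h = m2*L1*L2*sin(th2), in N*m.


h = m2*L1*L2*sin(th2) = 4.48*1.0*0.21*sin(118 deg) = 0.830677
C1 = -h*(2*1.4*2.24 + 2.24^2) = -0.830677*11.2896 = -9.3780

-9.3780 N*m


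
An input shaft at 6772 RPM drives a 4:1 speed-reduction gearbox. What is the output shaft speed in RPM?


omega_out = omega_in / N = 6772 / 4 = 1693.0000

1693.0000 RPM


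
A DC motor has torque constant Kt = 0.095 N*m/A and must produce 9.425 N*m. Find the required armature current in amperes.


I = tau / Kt = 9.425/0.095 = 99.2105

99.2105 A


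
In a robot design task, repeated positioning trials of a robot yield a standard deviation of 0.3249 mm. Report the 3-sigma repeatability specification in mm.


repeatability = 3*sigma = 3*0.3249 = 0.9747

0.9747 mm


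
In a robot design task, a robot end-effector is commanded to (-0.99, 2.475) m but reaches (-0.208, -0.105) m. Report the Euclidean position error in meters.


dx = -0.208 - (-0.99) = 0.7820, dy = -0.105 - (2.475) = -2.5800
err = sqrt(0.611524 + 6.656400) = 2.6959

2.6959 m


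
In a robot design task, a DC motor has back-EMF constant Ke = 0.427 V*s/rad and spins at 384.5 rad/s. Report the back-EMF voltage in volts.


V_emf = Ke * omega = 0.427*384.5 = 164.1815

164.1815 V


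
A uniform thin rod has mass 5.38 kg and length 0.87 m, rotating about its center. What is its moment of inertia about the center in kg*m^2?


I = (1/12)*m*L^2 = (1/12)*5.38*0.87^2 = 0.3393

0.3393 kg*m^2


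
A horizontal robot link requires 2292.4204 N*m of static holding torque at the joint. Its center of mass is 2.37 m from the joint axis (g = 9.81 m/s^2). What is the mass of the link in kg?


m = tau / (g*L) = 2292.4204 / (9.81 * 2.37) = 98.6000

98.6000 kg


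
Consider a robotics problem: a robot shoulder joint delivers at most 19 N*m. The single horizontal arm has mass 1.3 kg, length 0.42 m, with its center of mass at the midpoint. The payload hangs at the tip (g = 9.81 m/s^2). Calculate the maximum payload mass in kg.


tau_arm = m_arm*g*(L/2) = 1.3*9.81*0.42/2 = 2.6781 N*m
tau_payload = tau_max - tau_arm = 19 - 2.6781 = 16.3219
m_payload = tau_payload / (g*L) = 16.3219 / (9.81*0.42) = 3.9614

3.9614 kg


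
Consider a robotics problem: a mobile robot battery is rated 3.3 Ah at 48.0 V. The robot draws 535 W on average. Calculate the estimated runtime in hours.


E = 3.3*48.0 = 158.4000 Wh
t = E/P = 158.4000/535 = 0.2961

0.2961 hours


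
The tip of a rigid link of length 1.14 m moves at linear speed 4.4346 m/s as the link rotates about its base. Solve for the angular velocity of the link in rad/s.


omega = v / L = 4.4346 / 1.14 = 3.8900

3.8900 rad/s


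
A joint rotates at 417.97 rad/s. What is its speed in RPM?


RPM = 417.97 * 60/(2*pi) = 3991.3195

3991.3195 RPM


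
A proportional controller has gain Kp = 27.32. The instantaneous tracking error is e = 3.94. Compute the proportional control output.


u_P = Kp * e = 27.32 * 3.94 = 107.6408

107.6408


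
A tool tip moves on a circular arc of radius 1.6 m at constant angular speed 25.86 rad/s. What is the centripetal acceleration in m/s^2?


a_c = omega^2 * r = 25.86^2 * 1.6 = 1069.9834

1069.9834 m/s^2
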